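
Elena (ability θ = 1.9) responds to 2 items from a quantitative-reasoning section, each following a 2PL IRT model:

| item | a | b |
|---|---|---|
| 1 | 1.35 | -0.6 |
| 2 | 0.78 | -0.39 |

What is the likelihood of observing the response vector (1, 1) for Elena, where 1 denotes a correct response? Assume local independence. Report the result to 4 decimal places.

P(θ) = 1 / (1 + exp(−a(θ − b)))
P_1 = 1/(1+e^{-3.3750}) = 0.9669
P_2 = 1/(1+e^{-1.7862}) = 0.8565
L = P_1 × P_2 = 0.9669 × 0.8565 = 0.82812

0.8281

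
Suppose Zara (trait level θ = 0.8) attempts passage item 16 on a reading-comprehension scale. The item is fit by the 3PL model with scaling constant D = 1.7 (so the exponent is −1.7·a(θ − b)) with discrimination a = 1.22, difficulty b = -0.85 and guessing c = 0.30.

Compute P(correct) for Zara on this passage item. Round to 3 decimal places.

P(θ) = c + (1 − c) · 1 / (1 + exp(−D·a(θ − b)))
Exponent: 1.7 × 1.22 × (0.8 − (-0.85)) = 3.4221
1/(1 + e^{-3.4221}) = 0.9684
P = 0.30 + 0.70 × 0.9684 = 0.9779

0.978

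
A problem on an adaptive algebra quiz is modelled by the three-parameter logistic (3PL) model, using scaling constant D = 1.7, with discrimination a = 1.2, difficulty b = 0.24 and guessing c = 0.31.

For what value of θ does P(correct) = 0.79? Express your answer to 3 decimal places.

0.645

P(θ) = c + (1 − c) · 1 / (1 + exp(−D·a(θ − b)))
Remove guessing floor: (0.79 − 0.31)/(1 − 0.31) = 0.6957
logit = ln(0.6957/0.3043) = 0.8267
θ = b + logit/(1.7·a) = 0.24 + 0.8267/2.0400 = 0.6452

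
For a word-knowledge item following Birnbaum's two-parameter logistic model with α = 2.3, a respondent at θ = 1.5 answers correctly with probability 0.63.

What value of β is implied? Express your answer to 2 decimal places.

P(θ) = 1 / (1 + exp(−α(θ − β)))
logit(0.63) = ln(0.63/0.37) = 0.5322
β = θ − logit/(α) = 1.5 − 0.5322/2.3000 = 1.2686

1.27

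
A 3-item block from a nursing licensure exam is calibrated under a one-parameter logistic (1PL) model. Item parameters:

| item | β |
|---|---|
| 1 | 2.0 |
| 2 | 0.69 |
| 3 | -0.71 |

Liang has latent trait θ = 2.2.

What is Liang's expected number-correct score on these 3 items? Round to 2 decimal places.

P(θ) = 1 / (1 + exp(−(θ − β)))
P_1 = 1/(1+e^{-0.2000}) = 0.5498
P_2 = 1/(1+e^{-1.5100}) = 0.8191
P_3 = 1/(1+e^{-2.9100}) = 0.9483
E[score] = 0.5498 + 0.8191 + 0.9483 = 2.3172

2.32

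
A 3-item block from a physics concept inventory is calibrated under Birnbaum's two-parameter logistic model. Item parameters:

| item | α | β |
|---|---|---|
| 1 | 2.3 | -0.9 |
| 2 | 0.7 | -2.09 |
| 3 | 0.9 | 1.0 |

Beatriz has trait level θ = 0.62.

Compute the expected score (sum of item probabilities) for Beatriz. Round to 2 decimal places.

P(θ) = 1 / (1 + exp(−α(θ − β)))
P_1 = 1/(1+e^{-3.4960}) = 0.9706
P_2 = 1/(1+e^{-1.8970}) = 0.8696
P_3 = 1/(1+e^{0.3420}) = 0.4153
E[score] = 0.9706 + 0.8696 + 0.4153 = 2.2554

2.26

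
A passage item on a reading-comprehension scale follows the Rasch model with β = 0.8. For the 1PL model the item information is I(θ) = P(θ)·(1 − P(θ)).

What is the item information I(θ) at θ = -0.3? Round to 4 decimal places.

0.1874

P = 1/(1+e^{1.1000}) = 0.2497
P(1−P) = 0.2497 × 0.7503 = 0.1874
I = P(1−P) = 0.18737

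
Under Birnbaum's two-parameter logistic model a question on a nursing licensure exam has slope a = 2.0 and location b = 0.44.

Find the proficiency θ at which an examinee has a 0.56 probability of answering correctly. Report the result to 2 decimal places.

P(θ) = 1 / (1 + exp(−a(θ − b)))
logit = ln(0.5600/0.4400) = 0.2412
θ = b + logit/(a) = 0.44 + 0.2412/2.0000 = 0.5606

0.56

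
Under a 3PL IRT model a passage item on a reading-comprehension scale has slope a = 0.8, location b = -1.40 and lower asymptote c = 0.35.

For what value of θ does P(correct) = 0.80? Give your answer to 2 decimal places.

P(θ) = c + (1 − c) · 1 / (1 + exp(−a(θ − b)))
Remove guessing floor: (0.80 − 0.35)/(1 − 0.35) = 0.6923
logit = ln(0.6923/0.3077) = 0.8109
θ = b + logit/(a) = -1.40 + 0.8109/0.8000 = -0.3863

-0.39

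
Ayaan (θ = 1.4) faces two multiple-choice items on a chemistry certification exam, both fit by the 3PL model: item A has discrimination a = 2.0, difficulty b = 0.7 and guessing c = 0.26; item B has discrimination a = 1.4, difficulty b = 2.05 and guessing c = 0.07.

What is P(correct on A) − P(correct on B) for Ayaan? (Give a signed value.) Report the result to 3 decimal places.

0.517

P(θ) = c + (1 − c) · 1 / (1 + exp(−a(θ − b)))
P_A = 0.8536
P_B = 0.3369
P_A − P_B = 0.5167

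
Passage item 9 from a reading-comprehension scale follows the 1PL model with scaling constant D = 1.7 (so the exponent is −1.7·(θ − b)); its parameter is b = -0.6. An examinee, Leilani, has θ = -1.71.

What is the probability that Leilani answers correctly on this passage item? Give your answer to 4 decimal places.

0.1316

P(θ) = 1 / (1 + exp(−D·(θ − b)))
Exponent: 1.7 × (-1.71 − (-0.6)) = -1.8870
1/(1 + e^{1.8870}) = 0.1316
P = 0.1316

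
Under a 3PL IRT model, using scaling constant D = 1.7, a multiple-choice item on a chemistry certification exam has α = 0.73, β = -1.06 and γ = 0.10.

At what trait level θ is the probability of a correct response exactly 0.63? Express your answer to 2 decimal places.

-0.77

P(θ) = γ + (1 − γ) · 1 / (1 + exp(−D·α(θ − β)))
Remove guessing floor: (0.63 − 0.10)/(1 − 0.10) = 0.5889
logit = ln(0.5889/0.4111) = 0.3594
θ = β + logit/(1.7·α) = -1.06 + 0.3594/1.2410 = -0.7704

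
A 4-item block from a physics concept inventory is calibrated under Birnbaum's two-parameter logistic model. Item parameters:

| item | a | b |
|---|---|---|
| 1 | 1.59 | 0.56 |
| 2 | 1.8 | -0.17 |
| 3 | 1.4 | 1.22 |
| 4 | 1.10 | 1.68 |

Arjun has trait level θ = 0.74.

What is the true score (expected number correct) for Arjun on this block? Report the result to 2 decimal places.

P(θ) = 1 / (1 + exp(−a(θ − b)))
P_1 = 1/(1+e^{-0.2862}) = 0.5711
P_2 = 1/(1+e^{-1.6380}) = 0.8373
P_3 = 1/(1+e^{0.6720}) = 0.3380
P_4 = 1/(1+e^{1.0340}) = 0.2623
E[score] = 0.5711 + 0.8373 + 0.3380 + 0.2623 = 2.0087

2.01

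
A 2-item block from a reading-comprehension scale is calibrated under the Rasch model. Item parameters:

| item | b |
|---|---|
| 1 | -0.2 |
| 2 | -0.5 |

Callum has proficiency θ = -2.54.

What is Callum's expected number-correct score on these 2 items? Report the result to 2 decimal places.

0.20

P(θ) = 1 / (1 + exp(−(θ − b)))
P_1 = 1/(1+e^{2.3400}) = 0.0879
P_2 = 1/(1+e^{2.0400}) = 0.1151
E[score] = 0.0879 + 0.1151 = 0.2029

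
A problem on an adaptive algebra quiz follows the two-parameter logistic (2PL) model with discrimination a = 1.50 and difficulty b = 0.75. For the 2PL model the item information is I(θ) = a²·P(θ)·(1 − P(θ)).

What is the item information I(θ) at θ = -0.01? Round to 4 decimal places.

P = 1/(1+e^{1.1400}) = 0.2423
P(1−P) = 0.2423 × 0.7577 = 0.1836
I = a² × P(1−P) = 1.50² × 0.1836 = 0.41310

0.4131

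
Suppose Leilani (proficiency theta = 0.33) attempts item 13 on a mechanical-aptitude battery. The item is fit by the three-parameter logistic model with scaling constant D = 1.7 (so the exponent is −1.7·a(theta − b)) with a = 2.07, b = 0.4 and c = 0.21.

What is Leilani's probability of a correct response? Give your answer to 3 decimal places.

0.557

P(theta) = c + (1 − c) · 1 / (1 + exp(−D·a(theta − b)))
Exponent: 1.7 × 2.07 × (0.33 − 0.4) = -0.2463
1/(1 + e^{0.2463}) = 0.4387
P = 0.21 + 0.79 × 0.4387 = 0.5566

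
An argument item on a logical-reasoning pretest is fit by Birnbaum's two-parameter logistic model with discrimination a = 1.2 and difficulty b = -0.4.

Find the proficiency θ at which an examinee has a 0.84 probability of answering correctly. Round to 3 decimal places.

0.982

P(θ) = 1 / (1 + exp(−a(θ − b)))
logit = ln(0.8400/0.1600) = 1.6582
θ = b + logit/(a) = -0.4 + 1.6582/1.2000 = 0.9819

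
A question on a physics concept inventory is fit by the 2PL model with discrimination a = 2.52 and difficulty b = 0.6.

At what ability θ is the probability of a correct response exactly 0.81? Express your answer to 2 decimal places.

1.18

P(θ) = 1 / (1 + exp(−a(θ − b)))
logit = ln(0.8100/0.1900) = 1.4500
θ = b + logit/(a) = 0.6 + 1.4500/2.5200 = 1.1754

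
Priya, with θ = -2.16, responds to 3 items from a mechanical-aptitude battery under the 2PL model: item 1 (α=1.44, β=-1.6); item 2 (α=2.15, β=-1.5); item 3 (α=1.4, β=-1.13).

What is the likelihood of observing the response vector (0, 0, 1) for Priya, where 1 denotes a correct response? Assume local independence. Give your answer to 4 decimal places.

0.1065

P(θ) = 1 / (1 + exp(−α(θ − β)))
P_1 = 1/(1+e^{0.8064}) = 0.3087
P_2 = 1/(1+e^{1.4190}) = 0.1948
P_3 = 1/(1+e^{1.4420}) = 0.1912
L = (1−P_1) × (1−P_2) × P_3 = 0.6913 × 0.8052 × 0.1912 = 0.10645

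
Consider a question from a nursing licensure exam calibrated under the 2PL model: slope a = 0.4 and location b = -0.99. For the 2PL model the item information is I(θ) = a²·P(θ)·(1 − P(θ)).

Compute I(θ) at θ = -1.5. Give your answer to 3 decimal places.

0.040

P = 1/(1+e^{0.2040}) = 0.4492
P(1−P) = 0.4492 × 0.5508 = 0.2474
I = a² × P(1−P) = 0.4² × 0.2474 = 0.03959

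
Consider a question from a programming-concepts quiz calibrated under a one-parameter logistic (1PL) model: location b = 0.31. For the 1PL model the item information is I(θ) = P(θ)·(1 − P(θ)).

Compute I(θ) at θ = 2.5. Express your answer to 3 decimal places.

P = 1/(1+e^{-2.1900}) = 0.8993
P(1−P) = 0.8993 × 0.1007 = 0.0905
I = P(1−P) = 0.09052

0.091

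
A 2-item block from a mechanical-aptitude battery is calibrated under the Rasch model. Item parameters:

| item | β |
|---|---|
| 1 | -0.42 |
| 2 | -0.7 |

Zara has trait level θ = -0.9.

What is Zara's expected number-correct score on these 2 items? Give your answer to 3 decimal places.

0.832

P(θ) = 1 / (1 + exp(−(θ − β)))
P_1 = 1/(1+e^{0.4800}) = 0.3823
P_2 = 1/(1+e^{0.2000}) = 0.4502
E[score] = 0.3823 + 0.4502 = 0.8324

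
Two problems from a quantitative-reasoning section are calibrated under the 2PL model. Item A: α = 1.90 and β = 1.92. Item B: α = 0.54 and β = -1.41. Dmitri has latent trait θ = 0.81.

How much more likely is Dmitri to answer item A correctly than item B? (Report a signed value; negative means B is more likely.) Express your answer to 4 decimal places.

P(θ) = 1 / (1 + exp(−α(θ − β)))
P_A = 0.1082
P_B = 0.7683
P_A − P_B = -0.6601

-0.6601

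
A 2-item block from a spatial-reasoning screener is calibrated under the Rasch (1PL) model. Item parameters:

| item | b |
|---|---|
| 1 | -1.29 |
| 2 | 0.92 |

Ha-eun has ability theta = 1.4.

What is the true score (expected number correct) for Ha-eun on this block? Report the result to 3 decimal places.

1.554

P(theta) = 1 / (1 + exp(−(theta − b)))
P_1 = 1/(1+e^{-2.6900}) = 0.9364
P_2 = 1/(1+e^{-0.4800}) = 0.6177
E[score] = 0.9364 + 0.6177 = 1.5542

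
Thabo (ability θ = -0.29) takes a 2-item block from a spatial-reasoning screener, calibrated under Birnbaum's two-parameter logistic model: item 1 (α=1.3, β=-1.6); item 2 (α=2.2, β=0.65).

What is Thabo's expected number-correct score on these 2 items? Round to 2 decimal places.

P(θ) = 1 / (1 + exp(−α(θ − β)))
P_1 = 1/(1+e^{-1.7030}) = 0.8459
P_2 = 1/(1+e^{2.0680}) = 0.1122
E[score] = 0.8459 + 0.1122 = 0.9582

0.96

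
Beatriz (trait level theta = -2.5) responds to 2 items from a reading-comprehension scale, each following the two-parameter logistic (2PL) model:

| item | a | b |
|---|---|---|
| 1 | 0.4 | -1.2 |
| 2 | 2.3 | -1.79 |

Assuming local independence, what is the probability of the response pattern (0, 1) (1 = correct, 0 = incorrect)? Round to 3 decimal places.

P(theta) = 1 / (1 + exp(−a(theta − b)))
P_1 = 1/(1+e^{0.5200}) = 0.3729
P_2 = 1/(1+e^{1.6330}) = 0.1634
L = (1−P_1) × P_2 = 0.6271 × 0.1634 = 0.10249

0.102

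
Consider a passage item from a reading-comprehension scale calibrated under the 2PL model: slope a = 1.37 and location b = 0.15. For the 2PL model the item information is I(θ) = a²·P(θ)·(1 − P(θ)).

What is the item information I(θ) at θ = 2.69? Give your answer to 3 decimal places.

P = 1/(1+e^{-3.4798}) = 0.9701
P(1−P) = 0.9701 × 0.0299 = 0.0290
I = a² × P(1−P) = 1.37² × 0.0290 = 0.05443

0.054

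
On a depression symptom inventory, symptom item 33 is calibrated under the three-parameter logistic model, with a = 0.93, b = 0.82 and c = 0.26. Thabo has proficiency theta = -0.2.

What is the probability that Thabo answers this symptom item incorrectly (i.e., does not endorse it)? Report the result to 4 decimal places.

P(theta) = c + (1 − c) · 1 / (1 + exp(−a(theta − b)))
Exponent: 0.93 × (-0.2 − 0.82) = -0.9486
1/(1 + e^{0.9486}) = 0.2792
P = 0.26 + 0.74 × 0.2792 = 0.4666
P(incorrect) = 1 − 0.4666 = 0.5334

0.5334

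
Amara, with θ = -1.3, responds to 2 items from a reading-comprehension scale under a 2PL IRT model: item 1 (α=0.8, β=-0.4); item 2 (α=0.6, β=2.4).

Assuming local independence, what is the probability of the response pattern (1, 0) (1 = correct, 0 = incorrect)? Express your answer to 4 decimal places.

0.2953

P(θ) = 1 / (1 + exp(−α(θ − β)))
P_1 = 1/(1+e^{0.7200}) = 0.3274
P_2 = 1/(1+e^{2.2200}) = 0.0980
L = P_1 × (1−P_2) = 0.3274 × 0.9020 = 0.29532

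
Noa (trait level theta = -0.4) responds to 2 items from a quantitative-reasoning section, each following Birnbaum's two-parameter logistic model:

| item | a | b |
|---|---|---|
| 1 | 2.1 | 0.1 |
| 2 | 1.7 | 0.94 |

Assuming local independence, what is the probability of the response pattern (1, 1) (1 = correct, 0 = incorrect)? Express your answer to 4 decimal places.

P(theta) = 1 / (1 + exp(−a(theta − b)))
P_1 = 1/(1+e^{1.0500}) = 0.2592
P_2 = 1/(1+e^{2.2780}) = 0.0930
L = P_1 × P_2 = 0.2592 × 0.0930 = 0.02410

0.0241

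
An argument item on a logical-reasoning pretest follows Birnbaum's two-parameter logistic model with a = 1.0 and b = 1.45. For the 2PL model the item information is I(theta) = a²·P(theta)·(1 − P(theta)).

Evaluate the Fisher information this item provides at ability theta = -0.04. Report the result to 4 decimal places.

0.1501

P = 1/(1+e^{1.4900}) = 0.1839
P(1−P) = 0.1839 × 0.8161 = 0.1501
I = a² × P(1−P) = 1.0² × 0.1501 = 0.15009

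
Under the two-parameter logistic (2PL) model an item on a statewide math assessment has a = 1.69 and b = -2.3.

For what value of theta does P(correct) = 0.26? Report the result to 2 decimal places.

P(theta) = 1 / (1 + exp(−a(theta − b)))
logit = ln(0.2600/0.7400) = -1.0460
theta = b + logit/(a) = -2.3 + (-1.0460)/1.6900 = -2.9189

-2.92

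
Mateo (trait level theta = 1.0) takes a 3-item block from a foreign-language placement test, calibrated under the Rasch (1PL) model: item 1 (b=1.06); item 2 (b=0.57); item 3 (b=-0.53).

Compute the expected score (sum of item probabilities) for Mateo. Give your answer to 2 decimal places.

1.91

P(theta) = 1 / (1 + exp(−(theta − b)))
P_1 = 1/(1+e^{0.0600}) = 0.4850
P_2 = 1/(1+e^{-0.4300}) = 0.6059
P_3 = 1/(1+e^{-1.5300}) = 0.8220
E[score] = 0.4850 + 0.6059 + 0.8220 = 1.9129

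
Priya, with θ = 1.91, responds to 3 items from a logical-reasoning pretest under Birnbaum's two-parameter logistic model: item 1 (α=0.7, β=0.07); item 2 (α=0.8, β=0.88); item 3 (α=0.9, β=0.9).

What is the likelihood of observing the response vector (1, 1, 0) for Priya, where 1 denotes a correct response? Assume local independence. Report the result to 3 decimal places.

0.156

P(θ) = 1 / (1 + exp(−α(θ − β)))
P_1 = 1/(1+e^{-1.2880}) = 0.7838
P_2 = 1/(1+e^{-0.8240}) = 0.6951
P_3 = 1/(1+e^{-0.9090}) = 0.7128
L = P_1 × P_2 × (1−P_3) = 0.7838 × 0.6951 × 0.2872 = 0.15647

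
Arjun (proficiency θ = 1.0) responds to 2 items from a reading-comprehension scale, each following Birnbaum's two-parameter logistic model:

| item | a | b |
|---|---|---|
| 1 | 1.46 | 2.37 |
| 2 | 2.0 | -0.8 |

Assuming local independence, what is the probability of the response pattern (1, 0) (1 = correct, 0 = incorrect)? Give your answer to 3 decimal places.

P(θ) = 1 / (1 + exp(−a(θ − b)))
P_1 = 1/(1+e^{2.0002}) = 0.1192
P_2 = 1/(1+e^{-3.6000}) = 0.9734
L = P_1 × (1−P_2) = 0.1192 × 0.0266 = 0.00317

0.003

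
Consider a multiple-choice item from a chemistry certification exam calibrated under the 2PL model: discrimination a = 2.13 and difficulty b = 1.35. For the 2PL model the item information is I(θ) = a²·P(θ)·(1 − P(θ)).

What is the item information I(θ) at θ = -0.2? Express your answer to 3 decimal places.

P = 1/(1+e^{3.3015}) = 0.0355
P(1−P) = 0.0355 × 0.9645 = 0.0343
I = a² × P(1−P) = 2.13² × 0.0343 = 0.15543

0.155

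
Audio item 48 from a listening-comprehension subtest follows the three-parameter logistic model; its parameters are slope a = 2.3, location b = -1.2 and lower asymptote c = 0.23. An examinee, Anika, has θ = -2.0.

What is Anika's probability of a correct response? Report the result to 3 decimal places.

P(θ) = c + (1 − c) · 1 / (1 + exp(−a(θ − b)))
Exponent: 2.3 × (-2.0 − (-1.2)) = -1.8400
1/(1 + e^{1.8400}) = 0.1371
P = 0.23 + 0.77 × 0.1371 = 0.3355

0.336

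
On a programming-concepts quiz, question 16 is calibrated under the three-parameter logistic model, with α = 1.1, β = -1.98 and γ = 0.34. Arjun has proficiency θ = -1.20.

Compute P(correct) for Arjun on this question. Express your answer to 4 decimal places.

P(θ) = γ + (1 − γ) · 1 / (1 + exp(−α(θ − β)))
Exponent: 1.1 × (-1.20 − (-1.98)) = 0.8580
1/(1 + e^{-0.8580}) = 0.7022
P = 0.34 + 0.66 × 0.7022 = 0.8035

0.8035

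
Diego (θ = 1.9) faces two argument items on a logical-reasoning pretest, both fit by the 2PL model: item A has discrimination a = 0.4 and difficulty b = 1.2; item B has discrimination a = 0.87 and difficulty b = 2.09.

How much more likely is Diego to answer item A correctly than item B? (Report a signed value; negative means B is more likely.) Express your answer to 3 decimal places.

P(θ) = 1 / (1 + exp(−a(θ − b)))
P_A = 0.5695
P_B = 0.4588
P_A − P_B = 0.1108

0.111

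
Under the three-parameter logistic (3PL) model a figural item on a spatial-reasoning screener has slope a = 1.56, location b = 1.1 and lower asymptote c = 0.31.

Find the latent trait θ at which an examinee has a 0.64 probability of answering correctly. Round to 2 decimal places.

1.04

P(θ) = c + (1 − c) · 1 / (1 + exp(−a(θ − b)))
Remove guessing floor: (0.64 − 0.31)/(1 − 0.31) = 0.4783
logit = ln(0.4783/0.5217) = -0.0870
θ = b + logit/(a) = 1.1 + (-0.0870)/1.5600 = 1.0442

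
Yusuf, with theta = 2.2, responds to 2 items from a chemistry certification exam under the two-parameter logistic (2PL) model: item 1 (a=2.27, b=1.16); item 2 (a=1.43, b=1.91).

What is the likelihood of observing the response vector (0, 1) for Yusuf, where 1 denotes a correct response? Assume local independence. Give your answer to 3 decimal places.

0.052

P(theta) = 1 / (1 + exp(−a(theta − b)))
P_1 = 1/(1+e^{-2.3608}) = 0.9138
P_2 = 1/(1+e^{-0.4147}) = 0.6022
L = (1−P_1) × P_2 = 0.0862 × 0.6022 = 0.05192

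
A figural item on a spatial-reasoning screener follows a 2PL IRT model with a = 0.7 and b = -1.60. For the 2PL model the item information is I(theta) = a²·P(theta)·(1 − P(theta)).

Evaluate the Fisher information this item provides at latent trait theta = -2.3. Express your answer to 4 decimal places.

0.1154

P = 1/(1+e^{0.4900}) = 0.3799
P(1−P) = 0.3799 × 0.6201 = 0.2356
I = a² × P(1−P) = 0.7² × 0.2356 = 0.11543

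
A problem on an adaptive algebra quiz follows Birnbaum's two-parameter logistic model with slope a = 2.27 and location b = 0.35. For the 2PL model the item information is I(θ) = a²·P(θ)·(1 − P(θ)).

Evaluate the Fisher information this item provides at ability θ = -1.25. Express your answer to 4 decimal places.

P = 1/(1+e^{3.6320}) = 0.0258
P(1−P) = 0.0258 × 0.9742 = 0.0251
I = a² × P(1−P) = 2.27² × 0.0251 = 0.12942

0.1294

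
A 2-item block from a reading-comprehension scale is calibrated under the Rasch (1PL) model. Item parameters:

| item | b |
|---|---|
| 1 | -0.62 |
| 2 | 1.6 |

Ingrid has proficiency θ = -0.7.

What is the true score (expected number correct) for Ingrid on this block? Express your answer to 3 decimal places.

0.571

P(θ) = 1 / (1 + exp(−(θ − b)))
P_1 = 1/(1+e^{0.0800}) = 0.4800
P_2 = 1/(1+e^{2.3000}) = 0.0911
E[score] = 0.4800 + 0.0911 = 0.5711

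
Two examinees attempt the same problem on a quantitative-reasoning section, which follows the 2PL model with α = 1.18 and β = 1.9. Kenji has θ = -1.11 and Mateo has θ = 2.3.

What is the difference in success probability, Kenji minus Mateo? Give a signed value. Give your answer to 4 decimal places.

P(θ) = 1 / (1 + exp(−α(θ − β)))
P(Kenji) = 0.0279  [exponent -3.5518]
P(Mateo) = 0.6159  [exponent 0.4720]
Difference = 0.0279 − 0.6159 = -0.5880

-0.5880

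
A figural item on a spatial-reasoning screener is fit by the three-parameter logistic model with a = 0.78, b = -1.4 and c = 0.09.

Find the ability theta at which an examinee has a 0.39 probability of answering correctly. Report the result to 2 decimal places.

-2.31

P(theta) = c + (1 − c) · 1 / (1 + exp(−a(theta − b)))
Remove guessing floor: (0.39 − 0.09)/(1 − 0.09) = 0.3297
logit = ln(0.3297/0.6703) = -0.7097
theta = b + logit/(a) = -1.4 + (-0.7097)/0.7800 = -2.3098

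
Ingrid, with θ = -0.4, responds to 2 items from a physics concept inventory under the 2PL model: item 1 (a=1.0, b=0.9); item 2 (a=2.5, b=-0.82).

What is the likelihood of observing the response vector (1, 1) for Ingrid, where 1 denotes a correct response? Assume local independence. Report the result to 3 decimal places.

P(θ) = 1 / (1 + exp(−a(θ − b)))
P_1 = 1/(1+e^{1.3000}) = 0.2142
P_2 = 1/(1+e^{-1.0500}) = 0.7408
L = P_1 × P_2 = 0.2142 × 0.7408 = 0.15865

0.159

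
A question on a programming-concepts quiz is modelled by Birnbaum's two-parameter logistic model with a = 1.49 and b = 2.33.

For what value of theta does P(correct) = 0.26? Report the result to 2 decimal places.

1.63

P(theta) = 1 / (1 + exp(−a(theta − b)))
logit = ln(0.2600/0.7400) = -1.0460
theta = b + logit/(a) = 2.33 + (-1.0460)/1.4900 = 1.6280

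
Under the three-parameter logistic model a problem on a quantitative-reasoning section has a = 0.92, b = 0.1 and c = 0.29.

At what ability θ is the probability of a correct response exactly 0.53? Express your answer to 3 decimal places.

P(θ) = c + (1 − c) · 1 / (1 + exp(−a(θ − b)))
Remove guessing floor: (0.53 − 0.29)/(1 − 0.29) = 0.3380
logit = ln(0.3380/0.6620) = -0.6721
θ = b + logit/(a) = 0.1 + (-0.6721)/0.9200 = -0.6305

-0.631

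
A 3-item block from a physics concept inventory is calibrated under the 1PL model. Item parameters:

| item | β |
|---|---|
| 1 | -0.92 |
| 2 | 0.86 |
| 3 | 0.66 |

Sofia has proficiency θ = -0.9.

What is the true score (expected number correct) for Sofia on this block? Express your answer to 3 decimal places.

0.825

P(θ) = 1 / (1 + exp(−(θ − β)))
P_1 = 1/(1+e^{-0.0200}) = 0.5050
P_2 = 1/(1+e^{1.7600}) = 0.1468
P_3 = 1/(1+e^{1.5600}) = 0.1736
E[score] = 0.5050 + 0.1468 + 0.1736 = 0.8254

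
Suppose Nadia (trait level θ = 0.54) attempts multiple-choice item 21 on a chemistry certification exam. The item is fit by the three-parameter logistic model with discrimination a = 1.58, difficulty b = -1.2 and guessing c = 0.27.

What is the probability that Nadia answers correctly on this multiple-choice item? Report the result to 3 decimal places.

P(θ) = c + (1 − c) · 1 / (1 + exp(−a(θ − b)))
Exponent: 1.58 × (0.54 − (-1.2)) = 2.7492
1/(1 + e^{-2.7492}) = 0.9399
P = 0.27 + 0.73 × 0.9399 = 0.9561

0.956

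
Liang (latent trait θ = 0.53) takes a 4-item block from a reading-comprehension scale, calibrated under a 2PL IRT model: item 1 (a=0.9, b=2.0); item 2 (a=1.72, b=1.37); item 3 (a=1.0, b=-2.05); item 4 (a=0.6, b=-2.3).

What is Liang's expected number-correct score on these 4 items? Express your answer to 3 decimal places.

P(θ) = 1 / (1 + exp(−a(θ − b)))
P_1 = 1/(1+e^{1.3230}) = 0.2103
P_2 = 1/(1+e^{1.4448}) = 0.1908
P_3 = 1/(1+e^{-2.5800}) = 0.9296
P_4 = 1/(1+e^{-1.6980}) = 0.8453
E[score] = 0.2103 + 0.1908 + 0.9296 + 0.8453 = 2.1760

2.176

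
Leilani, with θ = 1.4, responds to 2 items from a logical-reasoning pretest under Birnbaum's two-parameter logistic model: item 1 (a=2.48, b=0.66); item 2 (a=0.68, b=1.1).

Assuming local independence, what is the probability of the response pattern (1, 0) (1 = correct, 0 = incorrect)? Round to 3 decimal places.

0.387

P(θ) = 1 / (1 + exp(−a(θ − b)))
P_1 = 1/(1+e^{-1.8352}) = 0.8624
P_2 = 1/(1+e^{-0.2040}) = 0.5508
L = P_1 × (1−P_2) = 0.8624 × 0.4492 = 0.38736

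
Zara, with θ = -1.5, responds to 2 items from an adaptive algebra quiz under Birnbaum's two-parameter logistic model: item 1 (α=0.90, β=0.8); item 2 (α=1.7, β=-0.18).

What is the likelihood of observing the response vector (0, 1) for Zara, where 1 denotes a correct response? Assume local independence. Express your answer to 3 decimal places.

P(θ) = 1 / (1 + exp(−α(θ − β)))
P_1 = 1/(1+e^{2.0700}) = 0.1120
P_2 = 1/(1+e^{2.2440}) = 0.0959
L = (1−P_1) × P_2 = 0.8880 × 0.0959 = 0.08513

0.085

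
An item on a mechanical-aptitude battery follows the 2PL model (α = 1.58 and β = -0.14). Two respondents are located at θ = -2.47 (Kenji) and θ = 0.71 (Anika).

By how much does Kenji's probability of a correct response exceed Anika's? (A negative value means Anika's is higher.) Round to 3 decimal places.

P(θ) = 1 / (1 + exp(−α(θ − β)))
P(Kenji) = 0.0246  [exponent -3.6814]
P(Anika) = 0.7930  [exponent 1.3430]
Difference = 0.0246 − 0.7930 = -0.7684

-0.768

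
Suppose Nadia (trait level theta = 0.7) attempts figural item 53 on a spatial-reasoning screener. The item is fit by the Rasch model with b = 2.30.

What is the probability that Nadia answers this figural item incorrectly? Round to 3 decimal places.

P(theta) = 1 / (1 + exp(−(theta − b)))
Exponent: (0.7 − 2.30) = -1.6000
1/(1 + e^{1.6000}) = 0.1680
P = 0.1680
P(incorrect) = 1 − 0.1680 = 0.8320

0.832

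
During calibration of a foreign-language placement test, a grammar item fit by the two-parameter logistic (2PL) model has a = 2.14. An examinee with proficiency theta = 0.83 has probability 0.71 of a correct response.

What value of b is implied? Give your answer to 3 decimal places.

P(theta) = 1 / (1 + exp(−a(theta − b)))
logit(0.71) = ln(0.71/0.29) = 0.8954
b = theta − logit/(a) = 0.83 − 0.8954/2.1400 = 0.4116

0.412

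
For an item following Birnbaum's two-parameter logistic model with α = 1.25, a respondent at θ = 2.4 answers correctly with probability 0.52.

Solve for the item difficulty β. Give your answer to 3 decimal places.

2.336

P(θ) = 1 / (1 + exp(−α(θ − β)))
logit(0.52) = ln(0.52/0.48) = 0.0800
β = θ − logit/(α) = 2.4 − 0.0800/1.2500 = 2.3360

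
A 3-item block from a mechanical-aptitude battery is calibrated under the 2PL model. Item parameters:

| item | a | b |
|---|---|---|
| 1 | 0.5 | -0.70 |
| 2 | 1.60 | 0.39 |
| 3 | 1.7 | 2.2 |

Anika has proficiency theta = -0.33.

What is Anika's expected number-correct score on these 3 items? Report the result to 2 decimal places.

P(theta) = 1 / (1 + exp(−a(theta − b)))
P_1 = 1/(1+e^{-0.1850}) = 0.5461
P_2 = 1/(1+e^{1.1520}) = 0.2401
P_3 = 1/(1+e^{4.3010}) = 0.0134
E[score] = 0.5461 + 0.2401 + 0.0134 = 0.7996

0.80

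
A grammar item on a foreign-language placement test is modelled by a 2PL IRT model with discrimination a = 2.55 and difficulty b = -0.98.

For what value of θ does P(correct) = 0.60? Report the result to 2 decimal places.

-0.82

P(θ) = 1 / (1 + exp(−a(θ − b)))
logit = ln(0.6000/0.4000) = 0.4055
θ = b + logit/(a) = -0.98 + 0.4055/2.5500 = -0.8210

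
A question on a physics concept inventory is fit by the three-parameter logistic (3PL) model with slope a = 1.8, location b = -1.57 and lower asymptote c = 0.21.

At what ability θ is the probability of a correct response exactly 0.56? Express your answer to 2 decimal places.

P(θ) = c + (1 − c) · 1 / (1 + exp(−a(θ − b)))
Remove guessing floor: (0.56 − 0.21)/(1 − 0.21) = 0.4430
logit = ln(0.4430/0.5570) = -0.2288
θ = b + logit/(a) = -1.57 + (-0.2288)/1.8000 = -1.6971

-1.70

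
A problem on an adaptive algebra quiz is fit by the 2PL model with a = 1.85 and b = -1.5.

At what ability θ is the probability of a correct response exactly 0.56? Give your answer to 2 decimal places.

-1.37

P(θ) = 1 / (1 + exp(−a(θ − b)))
logit = ln(0.5600/0.4400) = 0.2412
θ = b + logit/(a) = -1.5 + 0.2412/1.8500 = -1.3696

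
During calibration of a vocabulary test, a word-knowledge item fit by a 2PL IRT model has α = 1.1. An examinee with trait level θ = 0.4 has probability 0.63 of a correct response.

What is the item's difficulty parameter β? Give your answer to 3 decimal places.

-0.084

P(θ) = 1 / (1 + exp(−α(θ − β)))
logit(0.63) = ln(0.63/0.37) = 0.5322
β = θ − logit/(α) = 0.4 − 0.5322/1.1000 = -0.0838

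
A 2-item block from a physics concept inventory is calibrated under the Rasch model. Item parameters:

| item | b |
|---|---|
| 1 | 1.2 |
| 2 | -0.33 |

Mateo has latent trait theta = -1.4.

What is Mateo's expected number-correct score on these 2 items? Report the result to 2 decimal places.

0.32

P(theta) = 1 / (1 + exp(−(theta − b)))
P_1 = 1/(1+e^{2.6000}) = 0.0691
P_2 = 1/(1+e^{1.0700}) = 0.2554
E[score] = 0.0691 + 0.2554 = 0.3245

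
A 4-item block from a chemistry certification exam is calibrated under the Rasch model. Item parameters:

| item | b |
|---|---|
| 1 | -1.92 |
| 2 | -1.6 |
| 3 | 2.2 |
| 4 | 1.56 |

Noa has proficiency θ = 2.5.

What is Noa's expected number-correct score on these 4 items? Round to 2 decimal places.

3.27

P(θ) = 1 / (1 + exp(−(θ − b)))
P_1 = 1/(1+e^{-4.4200}) = 0.9881
P_2 = 1/(1+e^{-4.1000}) = 0.9837
P_3 = 1/(1+e^{-0.3000}) = 0.5744
P_4 = 1/(1+e^{-0.9400}) = 0.7191
E[score] = 0.9881 + 0.9837 + 0.5744 + 0.7191 = 3.2653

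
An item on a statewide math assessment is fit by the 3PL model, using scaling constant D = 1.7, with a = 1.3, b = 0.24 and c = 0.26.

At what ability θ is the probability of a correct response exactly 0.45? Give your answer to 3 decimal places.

P(θ) = c + (1 − c) · 1 / (1 + exp(−D·a(θ − b)))
Remove guessing floor: (0.45 − 0.26)/(1 − 0.26) = 0.2568
logit = ln(0.2568/0.7432) = -1.0629
θ = b + logit/(1.7·a) = 0.24 + (-1.0629)/2.2100 = -0.2409

-0.241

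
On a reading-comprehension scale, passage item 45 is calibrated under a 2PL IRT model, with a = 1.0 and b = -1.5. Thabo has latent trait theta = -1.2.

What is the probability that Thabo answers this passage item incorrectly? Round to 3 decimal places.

0.426

P(theta) = 1 / (1 + exp(−a(theta − b)))
Exponent: 1.0 × (-1.2 − (-1.5)) = 0.3000
1/(1 + e^{-0.3000}) = 0.5744
P(incorrect) = 1 − 0.5744 = 0.4256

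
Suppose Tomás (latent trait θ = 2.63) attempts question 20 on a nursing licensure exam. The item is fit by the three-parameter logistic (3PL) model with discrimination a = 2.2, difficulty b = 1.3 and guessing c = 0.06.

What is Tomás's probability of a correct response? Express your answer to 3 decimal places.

P(θ) = c + (1 − c) · 1 / (1 + exp(−a(θ − b)))
Exponent: 2.2 × (2.63 − 1.3) = 2.9260
1/(1 + e^{-2.9260}) = 0.9491
P = 0.06 + 0.94 × 0.9491 = 0.9522

0.952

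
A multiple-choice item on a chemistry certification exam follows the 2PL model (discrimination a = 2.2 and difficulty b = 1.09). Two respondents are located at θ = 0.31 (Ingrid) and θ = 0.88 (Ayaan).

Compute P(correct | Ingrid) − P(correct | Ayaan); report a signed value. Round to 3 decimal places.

-0.234

P(θ) = 1 / (1 + exp(−a(θ − b)))
P(Ingrid) = 0.1524  [exponent -1.7160]
P(Ayaan) = 0.3865  [exponent -0.4620]
Difference = 0.1524 − 0.3865 = -0.2341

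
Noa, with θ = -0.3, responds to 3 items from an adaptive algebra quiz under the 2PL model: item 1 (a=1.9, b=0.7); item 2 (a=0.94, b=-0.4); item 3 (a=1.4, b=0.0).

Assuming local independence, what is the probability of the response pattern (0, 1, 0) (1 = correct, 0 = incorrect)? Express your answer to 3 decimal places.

P(θ) = 1 / (1 + exp(−a(θ − b)))
P_1 = 1/(1+e^{1.9000}) = 0.1301
P_2 = 1/(1+e^{-0.0940}) = 0.5235
P_3 = 1/(1+e^{0.4200}) = 0.3965
L = (1−P_1) × P_2 × (1−P_3) = 0.8699 × 0.5235 × 0.6035 = 0.27481

0.275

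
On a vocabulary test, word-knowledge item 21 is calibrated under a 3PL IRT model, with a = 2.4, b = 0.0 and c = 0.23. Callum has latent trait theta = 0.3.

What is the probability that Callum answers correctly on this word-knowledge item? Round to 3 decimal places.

0.748

P(theta) = c + (1 − c) · 1 / (1 + exp(−a(theta − b)))
Exponent: 2.4 × (0.3 − 0.0) = 0.7200
1/(1 + e^{-0.7200}) = 0.6726
P = 0.23 + 0.77 × 0.6726 = 0.7479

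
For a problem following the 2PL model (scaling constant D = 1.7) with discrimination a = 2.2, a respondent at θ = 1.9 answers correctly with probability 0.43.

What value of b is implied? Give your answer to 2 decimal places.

P(θ) = 1 / (1 + exp(−D·a(θ − b)))
logit(0.43) = ln(0.43/0.57) = -0.2819
b = θ − logit/(1.7·a) = 1.9 − (-0.2819)/3.7400 = 1.9754

1.98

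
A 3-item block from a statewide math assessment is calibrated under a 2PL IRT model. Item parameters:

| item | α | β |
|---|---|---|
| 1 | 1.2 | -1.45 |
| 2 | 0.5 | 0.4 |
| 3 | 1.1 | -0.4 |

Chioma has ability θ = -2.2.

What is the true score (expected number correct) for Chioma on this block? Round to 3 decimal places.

P(θ) = 1 / (1 + exp(−α(θ − β)))
P_1 = 1/(1+e^{0.9000}) = 0.2891
P_2 = 1/(1+e^{1.3000}) = 0.2142
P_3 = 1/(1+e^{1.9800}) = 0.1213
E[score] = 0.2891 + 0.2142 + 0.1213 = 0.6245

0.625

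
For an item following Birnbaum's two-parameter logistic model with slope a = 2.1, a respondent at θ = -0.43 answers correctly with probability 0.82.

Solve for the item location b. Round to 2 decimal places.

-1.15

P(θ) = 1 / (1 + exp(−a(θ − b)))
logit(0.82) = ln(0.82/0.18) = 1.5163
b = θ − logit/(a) = -0.43 − 1.5163/2.1000 = -1.1521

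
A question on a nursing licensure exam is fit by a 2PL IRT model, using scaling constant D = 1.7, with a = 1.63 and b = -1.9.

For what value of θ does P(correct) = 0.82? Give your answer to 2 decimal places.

-1.35

P(θ) = 1 / (1 + exp(−D·a(θ − b)))
logit = ln(0.8200/0.1800) = 1.5163
θ = b + logit/(1.7·a) = -1.9 + 1.5163/2.7710 = -1.3528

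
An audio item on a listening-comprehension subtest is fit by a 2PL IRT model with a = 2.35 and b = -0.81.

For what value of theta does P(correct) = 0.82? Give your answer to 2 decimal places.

-0.16

P(theta) = 1 / (1 + exp(−a(theta − b)))
logit = ln(0.8200/0.1800) = 1.5163
theta = b + logit/(a) = -0.81 + 1.5163/2.3500 = -0.1647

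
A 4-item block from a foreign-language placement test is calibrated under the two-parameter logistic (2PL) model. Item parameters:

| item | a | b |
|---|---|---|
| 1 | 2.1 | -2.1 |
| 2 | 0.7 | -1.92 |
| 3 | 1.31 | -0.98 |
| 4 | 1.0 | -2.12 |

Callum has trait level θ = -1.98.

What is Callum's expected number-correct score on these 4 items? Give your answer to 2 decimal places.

P(θ) = 1 / (1 + exp(−a(θ − b)))
P_1 = 1/(1+e^{-0.2520}) = 0.5627
P_2 = 1/(1+e^{0.0420}) = 0.4895
P_3 = 1/(1+e^{1.3100}) = 0.2125
P_4 = 1/(1+e^{-0.1400}) = 0.5349
E[score] = 0.5627 + 0.4895 + 0.2125 + 0.5349 = 1.7996

1.80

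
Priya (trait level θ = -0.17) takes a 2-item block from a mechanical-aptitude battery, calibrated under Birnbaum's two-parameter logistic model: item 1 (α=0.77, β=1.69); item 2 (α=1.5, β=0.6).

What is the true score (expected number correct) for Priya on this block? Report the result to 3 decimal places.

0.432

P(θ) = 1 / (1 + exp(−α(θ − β)))
P_1 = 1/(1+e^{1.4322}) = 0.1928
P_2 = 1/(1+e^{1.1550}) = 0.2396
E[score] = 0.1928 + 0.2396 = 0.4323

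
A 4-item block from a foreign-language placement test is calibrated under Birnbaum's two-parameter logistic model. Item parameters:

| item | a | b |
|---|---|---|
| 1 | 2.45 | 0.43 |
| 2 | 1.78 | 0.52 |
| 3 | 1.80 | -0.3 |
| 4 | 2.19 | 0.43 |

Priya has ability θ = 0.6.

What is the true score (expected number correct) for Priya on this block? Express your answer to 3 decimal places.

2.565

P(θ) = 1 / (1 + exp(−a(θ − b)))
P_1 = 1/(1+e^{-0.4165}) = 0.6026
P_2 = 1/(1+e^{-0.1424}) = 0.5355
P_3 = 1/(1+e^{-1.6200}) = 0.8348
P_4 = 1/(1+e^{-0.3723}) = 0.5920
E[score] = 0.6026 + 0.5355 + 0.8348 + 0.5920 = 2.5650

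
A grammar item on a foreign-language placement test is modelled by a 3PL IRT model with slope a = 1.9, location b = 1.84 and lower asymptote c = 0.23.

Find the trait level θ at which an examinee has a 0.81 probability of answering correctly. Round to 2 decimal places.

2.43

P(θ) = c + (1 − c) · 1 / (1 + exp(−a(θ − b)))
Remove guessing floor: (0.81 − 0.23)/(1 − 0.23) = 0.7532
logit = ln(0.7532/0.2468) = 1.1160
θ = b + logit/(a) = 1.84 + 1.1160/1.9000 = 2.4274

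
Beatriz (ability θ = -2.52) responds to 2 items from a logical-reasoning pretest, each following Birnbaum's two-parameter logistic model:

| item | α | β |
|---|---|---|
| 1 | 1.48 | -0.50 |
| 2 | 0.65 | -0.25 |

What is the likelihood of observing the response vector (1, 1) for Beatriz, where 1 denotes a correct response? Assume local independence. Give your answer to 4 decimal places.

P(θ) = 1 / (1 + exp(−α(θ − β)))
P_1 = 1/(1+e^{2.9896}) = 0.0479
P_2 = 1/(1+e^{1.4755}) = 0.1861
L = P_1 × P_2 = 0.0479 × 0.1861 = 0.00891

0.0089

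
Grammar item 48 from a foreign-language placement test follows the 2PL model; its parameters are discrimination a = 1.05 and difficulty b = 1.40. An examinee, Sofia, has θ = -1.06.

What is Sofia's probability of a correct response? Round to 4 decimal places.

P(θ) = 1 / (1 + exp(−a(θ − b)))
Exponent: 1.05 × (-1.06 − 1.40) = -2.5830
1/(1 + e^{2.5830}) = 0.0702

0.0702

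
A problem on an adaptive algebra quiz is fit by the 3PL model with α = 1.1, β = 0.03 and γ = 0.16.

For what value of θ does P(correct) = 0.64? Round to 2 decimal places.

0.29

P(θ) = γ + (1 − γ) · 1 / (1 + exp(−α(θ − β)))
Remove guessing floor: (0.64 − 0.16)/(1 − 0.16) = 0.5714
logit = ln(0.5714/0.4286) = 0.2877
θ = β + logit/(α) = 0.03 + 0.2877/1.1000 = 0.2915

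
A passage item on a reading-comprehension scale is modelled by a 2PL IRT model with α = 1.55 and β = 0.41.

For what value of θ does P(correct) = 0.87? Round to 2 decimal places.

1.64

P(θ) = 1 / (1 + exp(−α(θ − β)))
logit = ln(0.8700/0.1300) = 1.9010
θ = β + logit/(α) = 0.41 + 1.9010/1.5500 = 1.6364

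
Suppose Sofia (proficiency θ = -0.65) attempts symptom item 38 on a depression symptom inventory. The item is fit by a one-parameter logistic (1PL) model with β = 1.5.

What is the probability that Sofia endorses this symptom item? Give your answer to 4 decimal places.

0.1043

P(θ) = 1 / (1 + exp(−(θ − β)))
Exponent: (-0.65 − 1.5) = -2.1500
1/(1 + e^{2.1500}) = 0.1043
P = 0.1043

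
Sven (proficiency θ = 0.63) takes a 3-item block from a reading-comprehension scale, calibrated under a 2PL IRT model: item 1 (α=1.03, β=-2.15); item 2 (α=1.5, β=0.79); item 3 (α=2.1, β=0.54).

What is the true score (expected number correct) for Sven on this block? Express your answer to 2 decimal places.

P(θ) = 1 / (1 + exp(−α(θ − β)))
P_1 = 1/(1+e^{-2.8634}) = 0.9460
P_2 = 1/(1+e^{0.2400}) = 0.4403
P_3 = 1/(1+e^{-0.1890}) = 0.5471
E[score] = 0.9460 + 0.4403 + 0.5471 = 1.9334

1.93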